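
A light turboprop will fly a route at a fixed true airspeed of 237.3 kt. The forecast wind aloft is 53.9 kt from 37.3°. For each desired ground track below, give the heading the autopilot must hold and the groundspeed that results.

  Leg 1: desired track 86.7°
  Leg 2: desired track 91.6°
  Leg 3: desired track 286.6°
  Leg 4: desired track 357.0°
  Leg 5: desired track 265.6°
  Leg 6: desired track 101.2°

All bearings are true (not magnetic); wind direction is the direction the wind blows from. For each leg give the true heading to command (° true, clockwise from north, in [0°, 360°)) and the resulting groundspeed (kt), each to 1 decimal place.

Leg 1: heading=76.8°, groundspeed=198.7 kt
Leg 2: heading=81.0°, groundspeed=201.8 kt
Leg 3: heading=298.9°, groundspeed=250.9 kt
Leg 4: heading=5.4°, groundspeed=193.6 kt
Leg 5: heading=275.4°, groundspeed=269.7 kt
Leg 6: heading=89.4°, groundspeed=208.6 kt

Leg 1: desired track 86.7°; wind correction -9.9° → command heading 76.8°, groundspeed 198.7 kt
Leg 2: desired track 91.6°; wind correction -10.6° → command heading 81.0°, groundspeed 201.8 kt
Leg 3: desired track 286.6°; wind correction +12.3° → command heading 298.9°, groundspeed 250.9 kt
Leg 4: desired track 357.0°; wind correction +8.4° → command heading 5.4°, groundspeed 193.6 kt
Leg 5: desired track 265.6°; wind correction +9.8° → command heading 275.4°, groundspeed 269.7 kt
Leg 6: desired track 101.2°; wind correction -11.8° → command heading 89.4°, groundspeed 208.6 kt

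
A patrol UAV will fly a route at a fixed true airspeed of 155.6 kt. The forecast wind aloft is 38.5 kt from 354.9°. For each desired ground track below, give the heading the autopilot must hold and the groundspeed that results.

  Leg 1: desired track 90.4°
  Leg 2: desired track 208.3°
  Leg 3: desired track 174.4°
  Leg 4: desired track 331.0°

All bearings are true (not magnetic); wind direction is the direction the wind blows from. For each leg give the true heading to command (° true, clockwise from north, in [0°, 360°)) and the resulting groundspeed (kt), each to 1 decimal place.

Leg 1: heading=76.1°, groundspeed=154.5 kt
Leg 2: heading=216.1°, groundspeed=186.3 kt
Leg 3: heading=174.3°, groundspeed=194.1 kt
Leg 4: heading=336.8°, groundspeed=119.6 kt

Leg 1: desired track 90.4°; wind correction -14.3° → command heading 76.1°, groundspeed 154.5 kt
Leg 2: desired track 208.3°; wind correction +7.8° → command heading 216.1°, groundspeed 186.3 kt
Leg 3: desired track 174.4°; wind correction -0.1° → command heading 174.3°, groundspeed 194.1 kt
Leg 4: desired track 331.0°; wind correction +5.8° → command heading 336.8°, groundspeed 119.6 kt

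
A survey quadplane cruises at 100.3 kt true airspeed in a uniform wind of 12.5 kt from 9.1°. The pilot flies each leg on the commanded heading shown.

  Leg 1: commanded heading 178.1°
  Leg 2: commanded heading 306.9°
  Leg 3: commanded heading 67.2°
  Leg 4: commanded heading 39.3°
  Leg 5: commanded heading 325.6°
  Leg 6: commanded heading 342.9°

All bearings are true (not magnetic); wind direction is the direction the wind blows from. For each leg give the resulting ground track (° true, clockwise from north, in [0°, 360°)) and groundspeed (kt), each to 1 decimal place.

Leg 1: heading 178.1°; drift +1.2° → track 179.3°, groundspeed 112.6 kt
Leg 2: heading 306.9°; drift -6.7° → track 300.2°, groundspeed 95.1 kt
Leg 3: heading 67.2°; drift +6.5° → track 73.7°, groundspeed 94.3 kt
Leg 4: heading 39.3°; drift +4.0° → track 43.3°, groundspeed 89.7 kt
Leg 5: heading 325.6°; drift -5.4° → track 320.2°, groundspeed 91.6 kt
Leg 6: heading 342.9°; drift -3.5° → track 339.4°, groundspeed 89.3 kt

Leg 1: track=179.3°, groundspeed=112.6 kt
Leg 2: track=300.2°, groundspeed=95.1 kt
Leg 3: track=73.7°, groundspeed=94.3 kt
Leg 4: track=43.3°, groundspeed=89.7 kt
Leg 5: track=320.2°, groundspeed=91.6 kt
Leg 6: track=339.4°, groundspeed=89.3 kt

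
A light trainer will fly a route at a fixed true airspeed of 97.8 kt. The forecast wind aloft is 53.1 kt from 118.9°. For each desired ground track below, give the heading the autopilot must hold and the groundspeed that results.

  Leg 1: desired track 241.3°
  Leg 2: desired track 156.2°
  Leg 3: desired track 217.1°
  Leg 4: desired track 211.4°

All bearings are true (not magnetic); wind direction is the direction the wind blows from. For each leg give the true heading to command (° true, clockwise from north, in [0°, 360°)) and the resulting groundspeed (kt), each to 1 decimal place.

Leg 1: heading=214.0°, groundspeed=115.4 kt
Leg 2: heading=137.0°, groundspeed=50.1 kt
Leg 3: heading=184.6°, groundspeed=90.1 kt
Leg 4: heading=178.6°, groundspeed=84.5 kt

Leg 1: desired track 241.3°; wind correction -27.3° → command heading 214.0°, groundspeed 115.4 kt
Leg 2: desired track 156.2°; wind correction -19.2° → command heading 137.0°, groundspeed 50.1 kt
Leg 3: desired track 217.1°; wind correction -32.5° → command heading 184.6°, groundspeed 90.1 kt
Leg 4: desired track 211.4°; wind correction -32.8° → command heading 178.6°, groundspeed 84.5 kt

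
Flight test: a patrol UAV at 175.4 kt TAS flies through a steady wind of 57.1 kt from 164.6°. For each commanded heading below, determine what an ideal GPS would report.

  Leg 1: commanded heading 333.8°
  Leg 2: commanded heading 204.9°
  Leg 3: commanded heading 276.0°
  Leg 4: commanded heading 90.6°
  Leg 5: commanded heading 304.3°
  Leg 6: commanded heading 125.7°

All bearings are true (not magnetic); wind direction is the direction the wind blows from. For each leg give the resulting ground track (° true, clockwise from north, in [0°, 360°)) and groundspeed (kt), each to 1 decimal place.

Leg 1: track=336.4°, groundspeed=231.7 kt
Leg 2: track=220.5°, groundspeed=136.9 kt
Leg 3: track=291.2°, groundspeed=203.3 kt
Leg 4: track=71.6°, groundspeed=168.8 kt
Leg 5: track=313.9°, groundspeed=222.0 kt
Leg 6: track=110.4°, groundspeed=135.8 kt

Leg 1: heading 333.8°; drift +2.6° → track 336.4°, groundspeed 231.7 kt
Leg 2: heading 204.9°; drift +15.6° → track 220.5°, groundspeed 136.9 kt
Leg 3: heading 276.0°; drift +15.2° → track 291.2°, groundspeed 203.3 kt
Leg 4: heading 90.6°; drift -19.0° → track 71.6°, groundspeed 168.8 kt
Leg 5: heading 304.3°; drift +9.6° → track 313.9°, groundspeed 222.0 kt
Leg 6: heading 125.7°; drift -15.3° → track 110.4°, groundspeed 135.8 kt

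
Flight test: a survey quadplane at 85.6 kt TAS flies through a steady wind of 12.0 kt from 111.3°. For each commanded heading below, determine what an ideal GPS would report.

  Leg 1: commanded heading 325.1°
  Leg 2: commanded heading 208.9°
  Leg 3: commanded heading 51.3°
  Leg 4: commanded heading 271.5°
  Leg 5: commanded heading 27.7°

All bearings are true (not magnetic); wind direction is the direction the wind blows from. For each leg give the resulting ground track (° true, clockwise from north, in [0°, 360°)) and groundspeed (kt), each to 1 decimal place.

Leg 1: heading 325.1°; drift -4.0° → track 321.1°, groundspeed 95.8 kt
Leg 2: heading 208.9°; drift +7.8° → track 216.7°, groundspeed 88.0 kt
Leg 3: heading 51.3°; drift -7.4° → track 43.9°, groundspeed 80.3 kt
Leg 4: heading 271.5°; drift +2.4° → track 273.9°, groundspeed 97.0 kt
Leg 5: heading 27.7°; drift -8.1° → track 19.6°, groundspeed 85.1 kt

Leg 1: track=321.1°, groundspeed=95.8 kt
Leg 2: track=216.7°, groundspeed=88.0 kt
Leg 3: track=43.9°, groundspeed=80.3 kt
Leg 4: track=273.9°, groundspeed=97.0 kt
Leg 5: track=19.6°, groundspeed=85.1 kt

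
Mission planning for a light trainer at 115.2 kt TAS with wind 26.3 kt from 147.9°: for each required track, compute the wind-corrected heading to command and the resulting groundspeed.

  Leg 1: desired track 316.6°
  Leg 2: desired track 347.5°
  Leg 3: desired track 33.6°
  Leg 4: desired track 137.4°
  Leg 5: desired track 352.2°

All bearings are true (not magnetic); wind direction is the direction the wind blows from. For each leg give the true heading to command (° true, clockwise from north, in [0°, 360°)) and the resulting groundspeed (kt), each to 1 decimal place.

Leg 1: heading=314.0°, groundspeed=140.9 kt
Leg 2: heading=351.9°, groundspeed=139.6 kt
Leg 3: heading=45.6°, groundspeed=123.5 kt
Leg 4: heading=139.8°, groundspeed=89.2 kt
Leg 5: heading=357.6°, groundspeed=138.7 kt

Leg 1: desired track 316.6°; wind correction -2.6° → command heading 314.0°, groundspeed 140.9 kt
Leg 2: desired track 347.5°; wind correction +4.4° → command heading 351.9°, groundspeed 139.6 kt
Leg 3: desired track 33.6°; wind correction +12.0° → command heading 45.6°, groundspeed 123.5 kt
Leg 4: desired track 137.4°; wind correction +2.4° → command heading 139.8°, groundspeed 89.2 kt
Leg 5: desired track 352.2°; wind correction +5.4° → command heading 357.6°, groundspeed 138.7 kt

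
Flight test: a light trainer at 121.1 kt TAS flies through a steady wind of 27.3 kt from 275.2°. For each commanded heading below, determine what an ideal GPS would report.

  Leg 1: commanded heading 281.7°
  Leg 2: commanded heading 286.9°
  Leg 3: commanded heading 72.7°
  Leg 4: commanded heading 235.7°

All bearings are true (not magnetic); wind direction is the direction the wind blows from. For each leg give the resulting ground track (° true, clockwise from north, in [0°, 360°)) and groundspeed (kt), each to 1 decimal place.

Leg 1: track=283.6°, groundspeed=94.0 kt
Leg 2: track=290.3°, groundspeed=94.5 kt
Leg 3: track=76.8°, groundspeed=146.7 kt
Leg 4: track=225.9°, groundspeed=101.5 kt

Leg 1: heading 281.7°; drift +1.9° → track 283.6°, groundspeed 94.0 kt
Leg 2: heading 286.9°; drift +3.4° → track 290.3°, groundspeed 94.5 kt
Leg 3: heading 72.7°; drift +4.1° → track 76.8°, groundspeed 146.7 kt
Leg 4: heading 235.7°; drift -9.8° → track 225.9°, groundspeed 101.5 kt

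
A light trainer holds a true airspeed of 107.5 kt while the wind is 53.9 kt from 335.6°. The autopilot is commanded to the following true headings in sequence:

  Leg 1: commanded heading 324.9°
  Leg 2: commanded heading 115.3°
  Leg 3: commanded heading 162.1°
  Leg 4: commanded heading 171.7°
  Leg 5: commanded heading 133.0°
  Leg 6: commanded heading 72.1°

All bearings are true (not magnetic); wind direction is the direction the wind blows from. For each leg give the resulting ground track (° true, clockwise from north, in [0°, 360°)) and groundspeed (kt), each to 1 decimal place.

Leg 1: heading 324.9°; drift -10.4° → track 314.5°, groundspeed 55.4 kt
Leg 2: heading 115.3°; drift +13.2° → track 128.5°, groundspeed 152.6 kt
Leg 3: heading 162.1°; drift -2.2° → track 159.9°, groundspeed 161.2 kt
Leg 4: heading 171.7°; drift -5.4° → track 166.3°, groundspeed 160.0 kt
Leg 5: heading 133.0°; drift +7.5° → track 140.5°, groundspeed 158.6 kt
Leg 6: heading 72.1°; drift +25.2° → track 97.3°, groundspeed 125.6 kt

Leg 1: track=314.5°, groundspeed=55.4 kt
Leg 2: track=128.5°, groundspeed=152.6 kt
Leg 3: track=159.9°, groundspeed=161.2 kt
Leg 4: track=166.3°, groundspeed=160.0 kt
Leg 5: track=140.5°, groundspeed=158.6 kt
Leg 6: track=97.3°, groundspeed=125.6 kt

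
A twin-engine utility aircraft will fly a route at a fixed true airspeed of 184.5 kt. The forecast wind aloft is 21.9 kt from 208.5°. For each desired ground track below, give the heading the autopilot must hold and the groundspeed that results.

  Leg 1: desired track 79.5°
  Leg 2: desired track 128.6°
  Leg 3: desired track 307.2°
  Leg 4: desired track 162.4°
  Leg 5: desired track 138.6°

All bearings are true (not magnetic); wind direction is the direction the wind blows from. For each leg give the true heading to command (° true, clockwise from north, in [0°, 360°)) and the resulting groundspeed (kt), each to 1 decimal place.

Leg 1: heading=84.8°, groundspeed=197.5 kt
Leg 2: heading=135.3°, groundspeed=179.4 kt
Leg 3: heading=300.5°, groundspeed=186.5 kt
Leg 4: heading=167.3°, groundspeed=168.6 kt
Leg 5: heading=145.0°, groundspeed=175.8 kt

Leg 1: desired track 79.5°; wind correction +5.3° → command heading 84.8°, groundspeed 197.5 kt
Leg 2: desired track 128.6°; wind correction +6.7° → command heading 135.3°, groundspeed 179.4 kt
Leg 3: desired track 307.2°; wind correction -6.7° → command heading 300.5°, groundspeed 186.5 kt
Leg 4: desired track 162.4°; wind correction +4.9° → command heading 167.3°, groundspeed 168.6 kt
Leg 5: desired track 138.6°; wind correction +6.4° → command heading 145.0°, groundspeed 175.8 kt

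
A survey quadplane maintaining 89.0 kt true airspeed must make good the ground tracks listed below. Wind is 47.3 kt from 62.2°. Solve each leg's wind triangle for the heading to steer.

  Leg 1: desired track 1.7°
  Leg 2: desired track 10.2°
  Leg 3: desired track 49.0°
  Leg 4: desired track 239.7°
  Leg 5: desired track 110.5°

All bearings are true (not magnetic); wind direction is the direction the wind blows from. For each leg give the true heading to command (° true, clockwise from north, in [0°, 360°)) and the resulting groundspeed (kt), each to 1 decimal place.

Leg 1: heading=29.3°, groundspeed=55.6 kt
Leg 2: heading=35.0°, groundspeed=51.7 kt
Leg 3: heading=56.0°, groundspeed=42.3 kt
Leg 4: heading=238.4°, groundspeed=136.2 kt
Leg 5: heading=87.1°, groundspeed=50.2 kt

Leg 1: desired track 1.7°; wind correction +27.6° → command heading 29.3°, groundspeed 55.6 kt
Leg 2: desired track 10.2°; wind correction +24.8° → command heading 35.0°, groundspeed 51.7 kt
Leg 3: desired track 49.0°; wind correction +7.0° → command heading 56.0°, groundspeed 42.3 kt
Leg 4: desired track 239.7°; wind correction -1.3° → command heading 238.4°, groundspeed 136.2 kt
Leg 5: desired track 110.5°; wind correction -23.4° → command heading 87.1°, groundspeed 50.2 kt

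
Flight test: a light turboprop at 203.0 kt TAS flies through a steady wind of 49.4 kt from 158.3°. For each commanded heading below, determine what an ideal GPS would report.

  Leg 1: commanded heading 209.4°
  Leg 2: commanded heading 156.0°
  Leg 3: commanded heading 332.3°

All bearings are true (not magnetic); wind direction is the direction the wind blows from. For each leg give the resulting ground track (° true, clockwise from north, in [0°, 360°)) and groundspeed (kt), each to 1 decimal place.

Leg 1: track=222.0°, groundspeed=176.2 kt
Leg 2: track=155.3°, groundspeed=153.7 kt
Leg 3: track=333.5°, groundspeed=252.2 kt

Leg 1: heading 209.4°; drift +12.6° → track 222.0°, groundspeed 176.2 kt
Leg 2: heading 156.0°; drift -0.7° → track 155.3°, groundspeed 153.7 kt
Leg 3: heading 332.3°; drift +1.2° → track 333.5°, groundspeed 252.2 kt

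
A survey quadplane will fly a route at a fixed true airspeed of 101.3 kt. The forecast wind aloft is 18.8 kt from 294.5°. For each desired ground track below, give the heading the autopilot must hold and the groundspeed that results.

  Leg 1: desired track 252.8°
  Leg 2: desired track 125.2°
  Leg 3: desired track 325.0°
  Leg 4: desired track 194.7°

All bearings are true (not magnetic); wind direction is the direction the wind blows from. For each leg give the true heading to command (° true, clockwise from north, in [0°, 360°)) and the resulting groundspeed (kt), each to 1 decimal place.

Leg 1: desired track 252.8°; wind correction +7.1° → command heading 259.9°, groundspeed 86.5 kt
Leg 2: desired track 125.2°; wind correction +2.0° → command heading 127.2°, groundspeed 119.7 kt
Leg 3: desired track 325.0°; wind correction -5.4° → command heading 319.6°, groundspeed 84.7 kt
Leg 4: desired track 194.7°; wind correction +10.5° → command heading 205.2°, groundspeed 102.8 kt

Leg 1: heading=259.9°, groundspeed=86.5 kt
Leg 2: heading=127.2°, groundspeed=119.7 kt
Leg 3: heading=319.6°, groundspeed=84.7 kt
Leg 4: heading=205.2°, groundspeed=102.8 kt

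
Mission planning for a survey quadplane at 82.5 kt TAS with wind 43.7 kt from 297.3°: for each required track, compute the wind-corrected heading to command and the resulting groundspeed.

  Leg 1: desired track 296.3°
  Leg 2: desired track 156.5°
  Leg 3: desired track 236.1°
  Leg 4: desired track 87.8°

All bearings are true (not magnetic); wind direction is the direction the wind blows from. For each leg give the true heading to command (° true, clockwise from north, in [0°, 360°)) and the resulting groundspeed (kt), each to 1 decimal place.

Leg 1: desired track 296.3°; wind correction +0.5° → command heading 296.8°, groundspeed 38.8 kt
Leg 2: desired track 156.5°; wind correction +19.6° → command heading 176.1°, groundspeed 111.6 kt
Leg 3: desired track 236.1°; wind correction +27.7° → command heading 263.8°, groundspeed 52.0 kt
Leg 4: desired track 87.8°; wind correction -15.1° → command heading 72.7°, groundspeed 117.7 kt

Leg 1: heading=296.8°, groundspeed=38.8 kt
Leg 2: heading=176.1°, groundspeed=111.6 kt
Leg 3: heading=263.8°, groundspeed=52.0 kt
Leg 4: heading=72.7°, groundspeed=117.7 kt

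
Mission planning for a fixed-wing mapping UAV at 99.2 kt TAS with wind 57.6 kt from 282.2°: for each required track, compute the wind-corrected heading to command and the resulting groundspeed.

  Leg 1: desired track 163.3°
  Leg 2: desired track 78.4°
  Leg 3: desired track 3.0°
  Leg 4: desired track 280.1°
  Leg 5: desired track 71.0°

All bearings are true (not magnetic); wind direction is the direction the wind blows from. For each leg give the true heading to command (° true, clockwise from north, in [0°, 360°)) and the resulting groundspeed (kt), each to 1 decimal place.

Leg 1: desired track 163.3°; wind correction +30.6° → command heading 193.9°, groundspeed 113.3 kt
Leg 2: desired track 78.4°; wind correction -13.6° → command heading 64.8°, groundspeed 149.1 kt
Leg 3: desired track 3.0°; wind correction -35.0° → command heading 328.0°, groundspeed 72.1 kt
Leg 4: desired track 280.1°; wind correction +1.2° → command heading 281.3°, groundspeed 41.6 kt
Leg 5: desired track 71.0°; wind correction -17.5° → command heading 53.5°, groundspeed 143.9 kt

Leg 1: heading=193.9°, groundspeed=113.3 kt
Leg 2: heading=64.8°, groundspeed=149.1 kt
Leg 3: heading=328.0°, groundspeed=72.1 kt
Leg 4: heading=281.3°, groundspeed=41.6 kt
Leg 5: heading=53.5°, groundspeed=143.9 kt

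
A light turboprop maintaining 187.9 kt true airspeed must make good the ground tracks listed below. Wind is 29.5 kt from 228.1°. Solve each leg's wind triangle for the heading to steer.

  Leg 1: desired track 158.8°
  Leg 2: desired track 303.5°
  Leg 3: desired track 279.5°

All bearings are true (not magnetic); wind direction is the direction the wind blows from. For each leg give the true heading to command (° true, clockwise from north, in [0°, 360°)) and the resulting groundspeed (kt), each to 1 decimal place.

Leg 1: desired track 158.8°; wind correction +8.4° → command heading 167.2°, groundspeed 175.4 kt
Leg 2: desired track 303.5°; wind correction -8.7° → command heading 294.8°, groundspeed 178.3 kt
Leg 3: desired track 279.5°; wind correction -7.0° → command heading 272.5°, groundspeed 168.1 kt

Leg 1: heading=167.2°, groundspeed=175.4 kt
Leg 2: heading=294.8°, groundspeed=178.3 kt
Leg 3: heading=272.5°, groundspeed=168.1 kt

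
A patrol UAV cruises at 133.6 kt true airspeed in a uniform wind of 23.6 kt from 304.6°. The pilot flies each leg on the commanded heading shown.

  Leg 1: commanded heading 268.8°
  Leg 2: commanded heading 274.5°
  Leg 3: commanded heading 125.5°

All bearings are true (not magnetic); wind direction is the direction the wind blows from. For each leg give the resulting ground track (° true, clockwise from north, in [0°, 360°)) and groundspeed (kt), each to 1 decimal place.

Leg 1: heading 268.8°; drift -6.9° → track 261.9°, groundspeed 115.3 kt
Leg 2: heading 274.5°; drift -6.0° → track 268.5°, groundspeed 113.8 kt
Leg 3: heading 125.5°; drift -0.1° → track 125.4°, groundspeed 157.2 kt

Leg 1: track=261.9°, groundspeed=115.3 kt
Leg 2: track=268.5°, groundspeed=113.8 kt
Leg 3: track=125.4°, groundspeed=157.2 kt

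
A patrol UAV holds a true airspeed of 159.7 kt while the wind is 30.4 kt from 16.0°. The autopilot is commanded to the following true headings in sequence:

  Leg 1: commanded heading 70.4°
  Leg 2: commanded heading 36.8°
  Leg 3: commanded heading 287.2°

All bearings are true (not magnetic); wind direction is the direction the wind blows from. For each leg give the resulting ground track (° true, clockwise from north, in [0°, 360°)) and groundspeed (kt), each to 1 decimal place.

Leg 1: track=80.3°, groundspeed=144.1 kt
Leg 2: track=41.5°, groundspeed=131.7 kt
Leg 3: track=276.4°, groundspeed=161.9 kt

Leg 1: heading 70.4°; drift +9.9° → track 80.3°, groundspeed 144.1 kt
Leg 2: heading 36.8°; drift +4.7° → track 41.5°, groundspeed 131.7 kt
Leg 3: heading 287.2°; drift -10.8° → track 276.4°, groundspeed 161.9 kt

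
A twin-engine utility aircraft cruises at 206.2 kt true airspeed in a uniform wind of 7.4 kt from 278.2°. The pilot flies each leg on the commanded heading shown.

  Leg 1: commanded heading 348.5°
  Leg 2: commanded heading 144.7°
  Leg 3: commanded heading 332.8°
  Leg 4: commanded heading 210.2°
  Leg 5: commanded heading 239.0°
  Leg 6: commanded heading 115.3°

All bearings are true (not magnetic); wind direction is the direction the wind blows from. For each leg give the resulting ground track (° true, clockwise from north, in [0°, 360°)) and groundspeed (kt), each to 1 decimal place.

Leg 1: heading 348.5°; drift +2.0° → track 350.5°, groundspeed 203.8 kt
Leg 2: heading 144.7°; drift -1.5° → track 143.2°, groundspeed 211.4 kt
Leg 3: heading 332.8°; drift +1.7° → track 334.5°, groundspeed 202.0 kt
Leg 4: heading 210.2°; drift -1.9° → track 208.3°, groundspeed 203.5 kt
Leg 5: heading 239.0°; drift -1.3° → track 237.7°, groundspeed 200.5 kt
Leg 6: heading 115.3°; drift -0.6° → track 114.7°, groundspeed 213.3 kt

Leg 1: track=350.5°, groundspeed=203.8 kt
Leg 2: track=143.2°, groundspeed=211.4 kt
Leg 3: track=334.5°, groundspeed=202.0 kt
Leg 4: track=208.3°, groundspeed=203.5 kt
Leg 5: track=237.7°, groundspeed=200.5 kt
Leg 6: track=114.7°, groundspeed=213.3 kt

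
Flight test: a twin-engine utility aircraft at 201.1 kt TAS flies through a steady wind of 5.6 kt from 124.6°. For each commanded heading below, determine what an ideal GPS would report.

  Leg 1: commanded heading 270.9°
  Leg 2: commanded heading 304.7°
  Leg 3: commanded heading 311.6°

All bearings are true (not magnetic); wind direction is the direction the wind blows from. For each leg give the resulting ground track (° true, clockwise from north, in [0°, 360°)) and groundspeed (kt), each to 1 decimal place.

Leg 1: track=271.8°, groundspeed=205.8 kt
Leg 2: track=304.7°, groundspeed=206.7 kt
Leg 3: track=311.4°, groundspeed=206.7 kt

Leg 1: heading 270.9°; drift +0.9° → track 271.8°, groundspeed 205.8 kt
Leg 2: heading 304.7°; drift +0.0° → track 304.7°, groundspeed 206.7 kt
Leg 3: heading 311.6°; drift -0.2° → track 311.4°, groundspeed 206.7 kt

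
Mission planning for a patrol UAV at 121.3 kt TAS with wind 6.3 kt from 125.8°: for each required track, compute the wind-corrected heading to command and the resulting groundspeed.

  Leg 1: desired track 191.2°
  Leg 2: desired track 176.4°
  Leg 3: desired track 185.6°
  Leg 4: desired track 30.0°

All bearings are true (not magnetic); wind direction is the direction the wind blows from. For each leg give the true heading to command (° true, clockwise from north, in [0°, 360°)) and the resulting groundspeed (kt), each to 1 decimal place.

Leg 1: heading=188.5°, groundspeed=118.5 kt
Leg 2: heading=174.1°, groundspeed=117.2 kt
Leg 3: heading=183.0°, groundspeed=118.0 kt
Leg 4: heading=33.0°, groundspeed=121.8 kt

Leg 1: desired track 191.2°; wind correction -2.7° → command heading 188.5°, groundspeed 118.5 kt
Leg 2: desired track 176.4°; wind correction -2.3° → command heading 174.1°, groundspeed 117.2 kt
Leg 3: desired track 185.6°; wind correction -2.6° → command heading 183.0°, groundspeed 118.0 kt
Leg 4: desired track 30.0°; wind correction +3.0° → command heading 33.0°, groundspeed 121.8 kt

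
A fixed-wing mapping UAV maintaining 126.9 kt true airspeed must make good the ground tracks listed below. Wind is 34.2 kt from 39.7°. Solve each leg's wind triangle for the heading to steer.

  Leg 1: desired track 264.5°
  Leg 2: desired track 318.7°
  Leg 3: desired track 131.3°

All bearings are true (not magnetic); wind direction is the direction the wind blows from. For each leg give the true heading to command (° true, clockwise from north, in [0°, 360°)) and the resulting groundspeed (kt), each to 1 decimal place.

Leg 1: heading=275.4°, groundspeed=148.9 kt
Leg 2: heading=334.1°, groundspeed=117.0 kt
Leg 3: heading=115.7°, groundspeed=123.2 kt

Leg 1: desired track 264.5°; wind correction +10.9° → command heading 275.4°, groundspeed 148.9 kt
Leg 2: desired track 318.7°; wind correction +15.4° → command heading 334.1°, groundspeed 117.0 kt
Leg 3: desired track 131.3°; wind correction -15.6° → command heading 115.7°, groundspeed 123.2 kt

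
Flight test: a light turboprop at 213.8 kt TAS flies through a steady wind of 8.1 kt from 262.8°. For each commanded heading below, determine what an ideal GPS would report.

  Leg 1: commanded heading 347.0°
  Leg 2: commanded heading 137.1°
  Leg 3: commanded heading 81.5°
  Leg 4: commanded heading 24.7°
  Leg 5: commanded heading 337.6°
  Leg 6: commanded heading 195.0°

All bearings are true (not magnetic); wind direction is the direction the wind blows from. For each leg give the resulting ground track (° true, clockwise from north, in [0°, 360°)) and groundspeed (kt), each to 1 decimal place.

Leg 1: track=349.2°, groundspeed=213.1 kt
Leg 2: track=135.4°, groundspeed=218.6 kt
Leg 3: track=81.5°, groundspeed=221.9 kt
Leg 4: track=26.5°, groundspeed=218.2 kt
Leg 5: track=339.7°, groundspeed=211.8 kt
Leg 6: track=193.0°, groundspeed=210.9 kt

Leg 1: heading 347.0°; drift +2.2° → track 349.2°, groundspeed 213.1 kt
Leg 2: heading 137.1°; drift -1.7° → track 135.4°, groundspeed 218.6 kt
Leg 3: heading 81.5°; drift +0.0° → track 81.5°, groundspeed 221.9 kt
Leg 4: heading 24.7°; drift +1.8° → track 26.5°, groundspeed 218.2 kt
Leg 5: heading 337.6°; drift +2.1° → track 339.7°, groundspeed 211.8 kt
Leg 6: heading 195.0°; drift -2.0° → track 193.0°, groundspeed 210.9 kt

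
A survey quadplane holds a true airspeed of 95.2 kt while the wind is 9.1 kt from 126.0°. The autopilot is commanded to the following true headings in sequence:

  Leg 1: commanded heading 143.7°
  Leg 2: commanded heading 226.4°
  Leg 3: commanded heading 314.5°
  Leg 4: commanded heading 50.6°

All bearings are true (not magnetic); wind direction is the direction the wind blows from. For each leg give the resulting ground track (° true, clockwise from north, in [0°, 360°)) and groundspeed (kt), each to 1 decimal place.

Leg 1: track=145.5°, groundspeed=86.6 kt
Leg 2: track=231.7°, groundspeed=97.3 kt
Leg 3: track=313.8°, groundspeed=104.2 kt
Leg 4: track=45.2°, groundspeed=93.3 kt

Leg 1: heading 143.7°; drift +1.8° → track 145.5°, groundspeed 86.6 kt
Leg 2: heading 226.4°; drift +5.3° → track 231.7°, groundspeed 97.3 kt
Leg 3: heading 314.5°; drift -0.7° → track 313.8°, groundspeed 104.2 kt
Leg 4: heading 50.6°; drift -5.4° → track 45.2°, groundspeed 93.3 kt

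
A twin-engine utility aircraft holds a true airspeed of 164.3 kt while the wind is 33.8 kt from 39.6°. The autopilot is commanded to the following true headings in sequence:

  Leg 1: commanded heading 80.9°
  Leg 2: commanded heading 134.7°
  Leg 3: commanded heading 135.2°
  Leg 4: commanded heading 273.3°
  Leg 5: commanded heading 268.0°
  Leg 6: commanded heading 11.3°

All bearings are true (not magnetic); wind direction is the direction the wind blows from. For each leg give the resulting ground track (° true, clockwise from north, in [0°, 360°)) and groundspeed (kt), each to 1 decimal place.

Leg 1: track=90.0°, groundspeed=140.7 kt
Leg 2: track=146.1°, groundspeed=170.7 kt
Leg 3: track=146.5°, groundspeed=170.9 kt
Leg 4: track=264.9°, groundspeed=186.3 kt
Leg 5: track=260.3°, groundspeed=188.4 kt
Leg 6: track=4.5°, groundspeed=135.5 kt

Leg 1: heading 80.9°; drift +9.1° → track 90.0°, groundspeed 140.7 kt
Leg 2: heading 134.7°; drift +11.4° → track 146.1°, groundspeed 170.7 kt
Leg 3: heading 135.2°; drift +11.3° → track 146.5°, groundspeed 170.9 kt
Leg 4: heading 273.3°; drift -8.4° → track 264.9°, groundspeed 186.3 kt
Leg 5: heading 268.0°; drift -7.7° → track 260.3°, groundspeed 188.4 kt
Leg 6: heading 11.3°; drift -6.8° → track 4.5°, groundspeed 135.5 kt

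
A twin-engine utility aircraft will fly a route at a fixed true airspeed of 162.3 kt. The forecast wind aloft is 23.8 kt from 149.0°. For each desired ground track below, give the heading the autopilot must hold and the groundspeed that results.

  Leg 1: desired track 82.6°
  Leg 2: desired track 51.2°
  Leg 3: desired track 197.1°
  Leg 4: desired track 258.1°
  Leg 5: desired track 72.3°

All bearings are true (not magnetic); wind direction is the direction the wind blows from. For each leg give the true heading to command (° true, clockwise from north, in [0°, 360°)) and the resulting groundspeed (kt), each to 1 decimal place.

Leg 1: heading=90.3°, groundspeed=151.3 kt
Leg 2: heading=59.6°, groundspeed=163.8 kt
Leg 3: heading=190.8°, groundspeed=145.4 kt
Leg 4: heading=250.1°, groundspeed=168.5 kt
Leg 5: heading=80.5°, groundspeed=155.2 kt

Leg 1: desired track 82.6°; wind correction +7.7° → command heading 90.3°, groundspeed 151.3 kt
Leg 2: desired track 51.2°; wind correction +8.4° → command heading 59.6°, groundspeed 163.8 kt
Leg 3: desired track 197.1°; wind correction -6.3° → command heading 190.8°, groundspeed 145.4 kt
Leg 4: desired track 258.1°; wind correction -8.0° → command heading 250.1°, groundspeed 168.5 kt
Leg 5: desired track 72.3°; wind correction +8.2° → command heading 80.5°, groundspeed 155.2 kt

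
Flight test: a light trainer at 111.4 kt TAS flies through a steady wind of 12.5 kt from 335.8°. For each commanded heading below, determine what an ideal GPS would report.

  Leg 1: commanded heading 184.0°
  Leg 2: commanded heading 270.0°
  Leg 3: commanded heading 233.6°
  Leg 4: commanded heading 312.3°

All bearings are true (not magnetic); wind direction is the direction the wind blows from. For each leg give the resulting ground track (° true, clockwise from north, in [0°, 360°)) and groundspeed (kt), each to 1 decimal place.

Leg 1: track=181.2°, groundspeed=122.6 kt
Leg 2: track=263.9°, groundspeed=106.9 kt
Leg 3: track=227.5°, groundspeed=114.7 kt
Leg 4: track=309.4°, groundspeed=100.1 kt

Leg 1: heading 184.0°; drift -2.8° → track 181.2°, groundspeed 122.6 kt
Leg 2: heading 270.0°; drift -6.1° → track 263.9°, groundspeed 106.9 kt
Leg 3: heading 233.6°; drift -6.1° → track 227.5°, groundspeed 114.7 kt
Leg 4: heading 312.3°; drift -2.9° → track 309.4°, groundspeed 100.1 kt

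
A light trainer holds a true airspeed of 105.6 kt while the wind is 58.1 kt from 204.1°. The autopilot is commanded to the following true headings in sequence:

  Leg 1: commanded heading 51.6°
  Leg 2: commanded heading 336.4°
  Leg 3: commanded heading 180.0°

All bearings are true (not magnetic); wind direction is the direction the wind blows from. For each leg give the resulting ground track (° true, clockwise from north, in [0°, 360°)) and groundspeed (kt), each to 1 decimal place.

Leg 1: heading 51.6°; drift -9.7° → track 41.9°, groundspeed 159.4 kt
Leg 2: heading 336.4°; drift +16.5° → track 352.9°, groundspeed 150.9 kt
Leg 3: heading 180.0°; drift -24.3° → track 155.7°, groundspeed 57.7 kt

Leg 1: track=41.9°, groundspeed=159.4 kt
Leg 2: track=352.9°, groundspeed=150.9 kt
Leg 3: track=155.7°, groundspeed=57.7 kt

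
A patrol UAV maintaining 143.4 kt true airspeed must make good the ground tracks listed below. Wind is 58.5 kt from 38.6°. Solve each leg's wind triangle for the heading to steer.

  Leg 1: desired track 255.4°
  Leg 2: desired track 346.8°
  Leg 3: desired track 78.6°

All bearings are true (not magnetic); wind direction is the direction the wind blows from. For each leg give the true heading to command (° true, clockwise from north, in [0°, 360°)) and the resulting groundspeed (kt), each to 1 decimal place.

Leg 1: heading=269.5°, groundspeed=185.9 kt
Leg 2: heading=5.5°, groundspeed=99.7 kt
Leg 3: heading=63.4°, groundspeed=93.6 kt

Leg 1: desired track 255.4°; wind correction +14.1° → command heading 269.5°, groundspeed 185.9 kt
Leg 2: desired track 346.8°; wind correction +18.7° → command heading 5.5°, groundspeed 99.7 kt
Leg 3: desired track 78.6°; wind correction -15.2° → command heading 63.4°, groundspeed 93.6 kt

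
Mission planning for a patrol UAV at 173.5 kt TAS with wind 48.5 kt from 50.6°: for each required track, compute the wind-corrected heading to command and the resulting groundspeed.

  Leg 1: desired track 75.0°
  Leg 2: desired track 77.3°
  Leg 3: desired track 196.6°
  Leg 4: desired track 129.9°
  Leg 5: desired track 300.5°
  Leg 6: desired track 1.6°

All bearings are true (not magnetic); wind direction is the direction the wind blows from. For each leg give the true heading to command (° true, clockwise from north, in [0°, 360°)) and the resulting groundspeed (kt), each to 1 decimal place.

Leg 1: heading=68.4°, groundspeed=128.2 kt
Leg 2: heading=70.1°, groundspeed=128.8 kt
Leg 3: heading=187.6°, groundspeed=211.6 kt
Leg 4: heading=114.0°, groundspeed=157.8 kt
Leg 5: heading=315.7°, groundspeed=184.1 kt
Leg 6: heading=13.8°, groundspeed=137.8 kt

Leg 1: desired track 75.0°; wind correction -6.6° → command heading 68.4°, groundspeed 128.2 kt
Leg 2: desired track 77.3°; wind correction -7.2° → command heading 70.1°, groundspeed 128.8 kt
Leg 3: desired track 196.6°; wind correction -9.0° → command heading 187.6°, groundspeed 211.6 kt
Leg 4: desired track 129.9°; wind correction -15.9° → command heading 114.0°, groundspeed 157.8 kt
Leg 5: desired track 300.5°; wind correction +15.2° → command heading 315.7°, groundspeed 184.1 kt
Leg 6: desired track 1.6°; wind correction +12.2° → command heading 13.8°, groundspeed 137.8 kt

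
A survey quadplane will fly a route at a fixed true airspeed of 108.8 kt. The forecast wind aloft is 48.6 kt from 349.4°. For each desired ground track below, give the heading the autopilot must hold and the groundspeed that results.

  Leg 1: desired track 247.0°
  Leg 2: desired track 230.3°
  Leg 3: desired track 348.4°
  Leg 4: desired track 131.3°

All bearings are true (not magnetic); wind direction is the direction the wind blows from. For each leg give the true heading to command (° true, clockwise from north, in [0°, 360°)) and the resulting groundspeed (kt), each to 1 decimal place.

Leg 1: desired track 247.0°; wind correction +25.9° → command heading 272.9°, groundspeed 108.3 kt
Leg 2: desired track 230.3°; wind correction +23.0° → command heading 253.3°, groundspeed 123.8 kt
Leg 3: desired track 348.4°; wind correction +0.4° → command heading 348.8°, groundspeed 60.2 kt
Leg 4: desired track 131.3°; wind correction -16.0° → command heading 115.3°, groundspeed 142.8 kt

Leg 1: heading=272.9°, groundspeed=108.3 kt
Leg 2: heading=253.3°, groundspeed=123.8 kt
Leg 3: heading=348.8°, groundspeed=60.2 kt
Leg 4: heading=115.3°, groundspeed=142.8 kt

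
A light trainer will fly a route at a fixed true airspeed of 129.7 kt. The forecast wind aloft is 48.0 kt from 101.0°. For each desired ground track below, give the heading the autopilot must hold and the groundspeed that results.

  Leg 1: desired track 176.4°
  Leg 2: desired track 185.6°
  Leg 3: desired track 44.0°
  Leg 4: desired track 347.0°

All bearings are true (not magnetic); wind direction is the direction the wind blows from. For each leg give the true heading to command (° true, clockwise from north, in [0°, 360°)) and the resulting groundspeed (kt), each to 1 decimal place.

Leg 1: heading=155.4°, groundspeed=109.0 kt
Leg 2: heading=164.0°, groundspeed=116.1 kt
Leg 3: heading=62.1°, groundspeed=97.2 kt
Leg 4: heading=6.8°, groundspeed=141.6 kt

Leg 1: desired track 176.4°; wind correction -21.0° → command heading 155.4°, groundspeed 109.0 kt
Leg 2: desired track 185.6°; wind correction -21.6° → command heading 164.0°, groundspeed 116.1 kt
Leg 3: desired track 44.0°; wind correction +18.1° → command heading 62.1°, groundspeed 97.2 kt
Leg 4: desired track 347.0°; wind correction +19.8° → command heading 6.8°, groundspeed 141.6 kt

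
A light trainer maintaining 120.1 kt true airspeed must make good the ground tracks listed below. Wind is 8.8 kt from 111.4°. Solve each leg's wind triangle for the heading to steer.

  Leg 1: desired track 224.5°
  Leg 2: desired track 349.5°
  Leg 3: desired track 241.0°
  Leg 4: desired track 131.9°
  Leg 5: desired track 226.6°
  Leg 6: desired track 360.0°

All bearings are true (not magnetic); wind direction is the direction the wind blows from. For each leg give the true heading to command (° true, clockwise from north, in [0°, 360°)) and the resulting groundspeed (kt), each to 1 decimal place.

Leg 1: heading=220.6°, groundspeed=123.3 kt
Leg 2: heading=353.1°, groundspeed=124.5 kt
Leg 3: heading=237.8°, groundspeed=125.5 kt
Leg 4: heading=130.4°, groundspeed=111.8 kt
Leg 5: heading=222.8°, groundspeed=123.6 kt
Leg 6: heading=3.9°, groundspeed=123.0 kt

Leg 1: desired track 224.5°; wind correction -3.9° → command heading 220.6°, groundspeed 123.3 kt
Leg 2: desired track 349.5°; wind correction +3.6° → command heading 353.1°, groundspeed 124.5 kt
Leg 3: desired track 241.0°; wind correction -3.2° → command heading 237.8°, groundspeed 125.5 kt
Leg 4: desired track 131.9°; wind correction -1.5° → command heading 130.4°, groundspeed 111.8 kt
Leg 5: desired track 226.6°; wind correction -3.8° → command heading 222.8°, groundspeed 123.6 kt
Leg 6: desired track 360.0°; wind correction +3.9° → command heading 3.9°, groundspeed 123.0 kt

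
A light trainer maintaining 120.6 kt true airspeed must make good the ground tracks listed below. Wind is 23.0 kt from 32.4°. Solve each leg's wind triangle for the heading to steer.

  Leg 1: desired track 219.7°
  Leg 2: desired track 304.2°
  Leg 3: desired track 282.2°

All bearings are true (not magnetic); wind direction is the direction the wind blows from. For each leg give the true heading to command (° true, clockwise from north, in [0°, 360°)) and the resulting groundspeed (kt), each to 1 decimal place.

Leg 1: desired track 219.7°; wind correction +1.4° → command heading 221.1°, groundspeed 143.4 kt
Leg 2: desired track 304.2°; wind correction +11.0° → command heading 315.2°, groundspeed 117.7 kt
Leg 3: desired track 282.2°; wind correction +10.3° → command heading 292.5°, groundspeed 126.6 kt

Leg 1: heading=221.1°, groundspeed=143.4 kt
Leg 2: heading=315.2°, groundspeed=117.7 kt
Leg 3: heading=292.5°, groundspeed=126.6 kt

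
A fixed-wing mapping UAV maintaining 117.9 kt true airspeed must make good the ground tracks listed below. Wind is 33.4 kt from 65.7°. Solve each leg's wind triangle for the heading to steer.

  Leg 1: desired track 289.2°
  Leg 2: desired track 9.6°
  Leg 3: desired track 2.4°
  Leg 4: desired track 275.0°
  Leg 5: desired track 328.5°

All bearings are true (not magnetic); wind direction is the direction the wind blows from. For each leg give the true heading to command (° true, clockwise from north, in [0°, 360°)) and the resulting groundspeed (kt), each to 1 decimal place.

Leg 1: desired track 289.2°; wind correction +11.2° → command heading 300.4°, groundspeed 139.9 kt
Leg 2: desired track 9.6°; wind correction +13.6° → command heading 23.2°, groundspeed 96.0 kt
Leg 3: desired track 2.4°; wind correction +14.7° → command heading 17.1°, groundspeed 99.1 kt
Leg 4: desired track 275.0°; wind correction +8.0° → command heading 283.0°, groundspeed 145.9 kt
Leg 5: desired track 328.5°; wind correction +16.3° → command heading 344.8°, groundspeed 117.3 kt

Leg 1: heading=300.4°, groundspeed=139.9 kt
Leg 2: heading=23.2°, groundspeed=96.0 kt
Leg 3: heading=17.1°, groundspeed=99.1 kt
Leg 4: heading=283.0°, groundspeed=145.9 kt
Leg 5: heading=344.8°, groundspeed=117.3 kt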